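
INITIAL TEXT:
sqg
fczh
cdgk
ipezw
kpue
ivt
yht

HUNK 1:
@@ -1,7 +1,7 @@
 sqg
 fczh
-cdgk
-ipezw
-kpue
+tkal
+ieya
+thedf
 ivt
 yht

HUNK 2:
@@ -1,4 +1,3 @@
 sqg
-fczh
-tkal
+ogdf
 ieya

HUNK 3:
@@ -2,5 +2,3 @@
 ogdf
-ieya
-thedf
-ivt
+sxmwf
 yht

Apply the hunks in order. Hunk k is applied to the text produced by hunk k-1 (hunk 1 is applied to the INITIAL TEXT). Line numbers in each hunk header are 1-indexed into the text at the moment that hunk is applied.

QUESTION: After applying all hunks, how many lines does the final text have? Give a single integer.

Answer: 4

Derivation:
Hunk 1: at line 1 remove [cdgk,ipezw,kpue] add [tkal,ieya,thedf] -> 7 lines: sqg fczh tkal ieya thedf ivt yht
Hunk 2: at line 1 remove [fczh,tkal] add [ogdf] -> 6 lines: sqg ogdf ieya thedf ivt yht
Hunk 3: at line 2 remove [ieya,thedf,ivt] add [sxmwf] -> 4 lines: sqg ogdf sxmwf yht
Final line count: 4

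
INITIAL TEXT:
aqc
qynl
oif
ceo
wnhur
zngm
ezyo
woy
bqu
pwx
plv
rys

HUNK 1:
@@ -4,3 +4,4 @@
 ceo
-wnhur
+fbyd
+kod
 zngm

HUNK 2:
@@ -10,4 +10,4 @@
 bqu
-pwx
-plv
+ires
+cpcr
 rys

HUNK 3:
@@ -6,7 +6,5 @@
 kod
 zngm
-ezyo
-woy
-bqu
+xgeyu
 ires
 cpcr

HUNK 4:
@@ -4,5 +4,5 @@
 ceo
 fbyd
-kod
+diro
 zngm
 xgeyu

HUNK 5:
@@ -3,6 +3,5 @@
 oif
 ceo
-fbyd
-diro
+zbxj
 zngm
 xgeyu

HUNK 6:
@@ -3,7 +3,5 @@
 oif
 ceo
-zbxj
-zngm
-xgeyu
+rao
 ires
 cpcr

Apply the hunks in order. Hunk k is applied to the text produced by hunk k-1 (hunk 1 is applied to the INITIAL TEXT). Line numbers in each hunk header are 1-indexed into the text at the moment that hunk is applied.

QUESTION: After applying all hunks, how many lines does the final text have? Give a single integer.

Answer: 8

Derivation:
Hunk 1: at line 4 remove [wnhur] add [fbyd,kod] -> 13 lines: aqc qynl oif ceo fbyd kod zngm ezyo woy bqu pwx plv rys
Hunk 2: at line 10 remove [pwx,plv] add [ires,cpcr] -> 13 lines: aqc qynl oif ceo fbyd kod zngm ezyo woy bqu ires cpcr rys
Hunk 3: at line 6 remove [ezyo,woy,bqu] add [xgeyu] -> 11 lines: aqc qynl oif ceo fbyd kod zngm xgeyu ires cpcr rys
Hunk 4: at line 4 remove [kod] add [diro] -> 11 lines: aqc qynl oif ceo fbyd diro zngm xgeyu ires cpcr rys
Hunk 5: at line 3 remove [fbyd,diro] add [zbxj] -> 10 lines: aqc qynl oif ceo zbxj zngm xgeyu ires cpcr rys
Hunk 6: at line 3 remove [zbxj,zngm,xgeyu] add [rao] -> 8 lines: aqc qynl oif ceo rao ires cpcr rys
Final line count: 8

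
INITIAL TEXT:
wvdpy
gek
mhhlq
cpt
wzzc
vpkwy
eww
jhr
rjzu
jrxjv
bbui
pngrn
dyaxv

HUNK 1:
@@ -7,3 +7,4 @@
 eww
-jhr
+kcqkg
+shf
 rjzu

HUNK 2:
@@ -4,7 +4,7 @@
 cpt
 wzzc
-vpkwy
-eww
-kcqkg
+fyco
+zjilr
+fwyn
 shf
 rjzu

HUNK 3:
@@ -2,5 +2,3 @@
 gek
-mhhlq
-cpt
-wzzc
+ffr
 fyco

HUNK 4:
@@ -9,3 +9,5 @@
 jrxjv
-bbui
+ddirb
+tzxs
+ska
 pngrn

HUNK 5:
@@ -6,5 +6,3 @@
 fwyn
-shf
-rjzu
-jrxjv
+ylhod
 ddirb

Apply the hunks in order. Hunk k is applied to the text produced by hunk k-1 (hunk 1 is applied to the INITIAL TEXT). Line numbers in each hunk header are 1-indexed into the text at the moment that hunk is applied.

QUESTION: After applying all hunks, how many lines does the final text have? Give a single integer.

Hunk 1: at line 7 remove [jhr] add [kcqkg,shf] -> 14 lines: wvdpy gek mhhlq cpt wzzc vpkwy eww kcqkg shf rjzu jrxjv bbui pngrn dyaxv
Hunk 2: at line 4 remove [vpkwy,eww,kcqkg] add [fyco,zjilr,fwyn] -> 14 lines: wvdpy gek mhhlq cpt wzzc fyco zjilr fwyn shf rjzu jrxjv bbui pngrn dyaxv
Hunk 3: at line 2 remove [mhhlq,cpt,wzzc] add [ffr] -> 12 lines: wvdpy gek ffr fyco zjilr fwyn shf rjzu jrxjv bbui pngrn dyaxv
Hunk 4: at line 9 remove [bbui] add [ddirb,tzxs,ska] -> 14 lines: wvdpy gek ffr fyco zjilr fwyn shf rjzu jrxjv ddirb tzxs ska pngrn dyaxv
Hunk 5: at line 6 remove [shf,rjzu,jrxjv] add [ylhod] -> 12 lines: wvdpy gek ffr fyco zjilr fwyn ylhod ddirb tzxs ska pngrn dyaxv
Final line count: 12

Answer: 12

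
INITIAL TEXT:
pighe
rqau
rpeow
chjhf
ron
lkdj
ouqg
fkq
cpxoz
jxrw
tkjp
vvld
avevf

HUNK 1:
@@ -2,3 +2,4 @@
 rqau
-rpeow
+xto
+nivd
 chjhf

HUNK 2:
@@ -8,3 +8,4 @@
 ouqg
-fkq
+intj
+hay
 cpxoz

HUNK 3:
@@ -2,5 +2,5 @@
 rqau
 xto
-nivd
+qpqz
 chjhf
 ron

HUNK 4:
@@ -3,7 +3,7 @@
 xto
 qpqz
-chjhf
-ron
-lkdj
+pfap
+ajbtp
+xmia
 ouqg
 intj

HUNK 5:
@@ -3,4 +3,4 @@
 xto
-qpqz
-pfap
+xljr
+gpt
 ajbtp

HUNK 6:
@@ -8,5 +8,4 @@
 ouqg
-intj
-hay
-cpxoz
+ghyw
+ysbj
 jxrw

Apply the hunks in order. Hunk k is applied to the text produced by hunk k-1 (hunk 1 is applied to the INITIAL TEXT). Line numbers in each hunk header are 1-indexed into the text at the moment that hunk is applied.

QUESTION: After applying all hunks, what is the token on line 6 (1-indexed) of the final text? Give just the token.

Answer: ajbtp

Derivation:
Hunk 1: at line 2 remove [rpeow] add [xto,nivd] -> 14 lines: pighe rqau xto nivd chjhf ron lkdj ouqg fkq cpxoz jxrw tkjp vvld avevf
Hunk 2: at line 8 remove [fkq] add [intj,hay] -> 15 lines: pighe rqau xto nivd chjhf ron lkdj ouqg intj hay cpxoz jxrw tkjp vvld avevf
Hunk 3: at line 2 remove [nivd] add [qpqz] -> 15 lines: pighe rqau xto qpqz chjhf ron lkdj ouqg intj hay cpxoz jxrw tkjp vvld avevf
Hunk 4: at line 3 remove [chjhf,ron,lkdj] add [pfap,ajbtp,xmia] -> 15 lines: pighe rqau xto qpqz pfap ajbtp xmia ouqg intj hay cpxoz jxrw tkjp vvld avevf
Hunk 5: at line 3 remove [qpqz,pfap] add [xljr,gpt] -> 15 lines: pighe rqau xto xljr gpt ajbtp xmia ouqg intj hay cpxoz jxrw tkjp vvld avevf
Hunk 6: at line 8 remove [intj,hay,cpxoz] add [ghyw,ysbj] -> 14 lines: pighe rqau xto xljr gpt ajbtp xmia ouqg ghyw ysbj jxrw tkjp vvld avevf
Final line 6: ajbtp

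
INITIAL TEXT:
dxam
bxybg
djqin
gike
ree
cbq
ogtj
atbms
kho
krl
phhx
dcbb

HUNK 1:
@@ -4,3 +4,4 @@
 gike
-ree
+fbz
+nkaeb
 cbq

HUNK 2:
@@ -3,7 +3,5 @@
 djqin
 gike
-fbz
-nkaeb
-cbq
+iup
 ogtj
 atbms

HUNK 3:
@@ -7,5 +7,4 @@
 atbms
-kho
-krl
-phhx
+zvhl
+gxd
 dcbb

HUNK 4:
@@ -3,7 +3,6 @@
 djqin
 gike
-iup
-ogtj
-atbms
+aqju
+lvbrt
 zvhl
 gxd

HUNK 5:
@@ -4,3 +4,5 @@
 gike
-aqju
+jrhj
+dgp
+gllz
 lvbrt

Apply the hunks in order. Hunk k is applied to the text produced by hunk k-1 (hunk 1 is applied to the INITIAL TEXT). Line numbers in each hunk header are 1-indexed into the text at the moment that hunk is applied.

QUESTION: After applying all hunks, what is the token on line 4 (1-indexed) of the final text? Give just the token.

Answer: gike

Derivation:
Hunk 1: at line 4 remove [ree] add [fbz,nkaeb] -> 13 lines: dxam bxybg djqin gike fbz nkaeb cbq ogtj atbms kho krl phhx dcbb
Hunk 2: at line 3 remove [fbz,nkaeb,cbq] add [iup] -> 11 lines: dxam bxybg djqin gike iup ogtj atbms kho krl phhx dcbb
Hunk 3: at line 7 remove [kho,krl,phhx] add [zvhl,gxd] -> 10 lines: dxam bxybg djqin gike iup ogtj atbms zvhl gxd dcbb
Hunk 4: at line 3 remove [iup,ogtj,atbms] add [aqju,lvbrt] -> 9 lines: dxam bxybg djqin gike aqju lvbrt zvhl gxd dcbb
Hunk 5: at line 4 remove [aqju] add [jrhj,dgp,gllz] -> 11 lines: dxam bxybg djqin gike jrhj dgp gllz lvbrt zvhl gxd dcbb
Final line 4: gike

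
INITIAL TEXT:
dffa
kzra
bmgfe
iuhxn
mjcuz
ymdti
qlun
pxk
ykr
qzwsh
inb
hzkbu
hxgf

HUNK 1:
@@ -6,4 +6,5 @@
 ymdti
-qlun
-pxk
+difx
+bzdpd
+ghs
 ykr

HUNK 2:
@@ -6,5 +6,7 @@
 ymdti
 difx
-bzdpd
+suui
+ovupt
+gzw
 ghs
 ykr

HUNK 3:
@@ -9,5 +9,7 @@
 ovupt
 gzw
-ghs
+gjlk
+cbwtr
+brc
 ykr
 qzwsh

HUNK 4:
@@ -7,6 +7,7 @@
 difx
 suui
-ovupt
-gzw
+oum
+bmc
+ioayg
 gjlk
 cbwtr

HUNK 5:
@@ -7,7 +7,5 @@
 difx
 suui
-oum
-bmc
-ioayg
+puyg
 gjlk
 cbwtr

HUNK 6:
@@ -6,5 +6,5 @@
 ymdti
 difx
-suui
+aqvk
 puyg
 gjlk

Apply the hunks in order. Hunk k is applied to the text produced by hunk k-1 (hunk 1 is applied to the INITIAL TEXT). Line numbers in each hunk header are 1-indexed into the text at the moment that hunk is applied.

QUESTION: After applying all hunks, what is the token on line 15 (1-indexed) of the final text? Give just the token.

Hunk 1: at line 6 remove [qlun,pxk] add [difx,bzdpd,ghs] -> 14 lines: dffa kzra bmgfe iuhxn mjcuz ymdti difx bzdpd ghs ykr qzwsh inb hzkbu hxgf
Hunk 2: at line 6 remove [bzdpd] add [suui,ovupt,gzw] -> 16 lines: dffa kzra bmgfe iuhxn mjcuz ymdti difx suui ovupt gzw ghs ykr qzwsh inb hzkbu hxgf
Hunk 3: at line 9 remove [ghs] add [gjlk,cbwtr,brc] -> 18 lines: dffa kzra bmgfe iuhxn mjcuz ymdti difx suui ovupt gzw gjlk cbwtr brc ykr qzwsh inb hzkbu hxgf
Hunk 4: at line 7 remove [ovupt,gzw] add [oum,bmc,ioayg] -> 19 lines: dffa kzra bmgfe iuhxn mjcuz ymdti difx suui oum bmc ioayg gjlk cbwtr brc ykr qzwsh inb hzkbu hxgf
Hunk 5: at line 7 remove [oum,bmc,ioayg] add [puyg] -> 17 lines: dffa kzra bmgfe iuhxn mjcuz ymdti difx suui puyg gjlk cbwtr brc ykr qzwsh inb hzkbu hxgf
Hunk 6: at line 6 remove [suui] add [aqvk] -> 17 lines: dffa kzra bmgfe iuhxn mjcuz ymdti difx aqvk puyg gjlk cbwtr brc ykr qzwsh inb hzkbu hxgf
Final line 15: inb

Answer: inb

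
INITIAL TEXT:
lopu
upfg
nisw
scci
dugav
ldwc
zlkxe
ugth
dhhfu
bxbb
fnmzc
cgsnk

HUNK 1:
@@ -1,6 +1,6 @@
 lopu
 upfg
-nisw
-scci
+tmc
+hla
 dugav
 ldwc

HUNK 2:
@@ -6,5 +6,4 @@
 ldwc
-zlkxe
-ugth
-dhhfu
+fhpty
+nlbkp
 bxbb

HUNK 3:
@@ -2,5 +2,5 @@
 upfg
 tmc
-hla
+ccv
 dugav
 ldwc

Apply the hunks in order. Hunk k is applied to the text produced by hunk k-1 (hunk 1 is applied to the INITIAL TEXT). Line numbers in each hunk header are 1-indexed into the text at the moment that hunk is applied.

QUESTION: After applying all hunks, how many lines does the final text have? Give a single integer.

Hunk 1: at line 1 remove [nisw,scci] add [tmc,hla] -> 12 lines: lopu upfg tmc hla dugav ldwc zlkxe ugth dhhfu bxbb fnmzc cgsnk
Hunk 2: at line 6 remove [zlkxe,ugth,dhhfu] add [fhpty,nlbkp] -> 11 lines: lopu upfg tmc hla dugav ldwc fhpty nlbkp bxbb fnmzc cgsnk
Hunk 3: at line 2 remove [hla] add [ccv] -> 11 lines: lopu upfg tmc ccv dugav ldwc fhpty nlbkp bxbb fnmzc cgsnk
Final line count: 11

Answer: 11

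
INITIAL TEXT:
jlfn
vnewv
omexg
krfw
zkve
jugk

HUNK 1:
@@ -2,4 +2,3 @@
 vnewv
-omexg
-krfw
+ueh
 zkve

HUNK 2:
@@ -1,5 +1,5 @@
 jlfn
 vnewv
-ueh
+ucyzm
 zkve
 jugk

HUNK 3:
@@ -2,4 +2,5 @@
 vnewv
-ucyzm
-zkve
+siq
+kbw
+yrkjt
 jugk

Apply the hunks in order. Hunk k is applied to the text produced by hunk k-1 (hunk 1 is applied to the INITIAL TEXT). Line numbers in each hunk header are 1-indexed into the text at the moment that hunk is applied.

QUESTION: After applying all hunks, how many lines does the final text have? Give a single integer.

Answer: 6

Derivation:
Hunk 1: at line 2 remove [omexg,krfw] add [ueh] -> 5 lines: jlfn vnewv ueh zkve jugk
Hunk 2: at line 1 remove [ueh] add [ucyzm] -> 5 lines: jlfn vnewv ucyzm zkve jugk
Hunk 3: at line 2 remove [ucyzm,zkve] add [siq,kbw,yrkjt] -> 6 lines: jlfn vnewv siq kbw yrkjt jugk
Final line count: 6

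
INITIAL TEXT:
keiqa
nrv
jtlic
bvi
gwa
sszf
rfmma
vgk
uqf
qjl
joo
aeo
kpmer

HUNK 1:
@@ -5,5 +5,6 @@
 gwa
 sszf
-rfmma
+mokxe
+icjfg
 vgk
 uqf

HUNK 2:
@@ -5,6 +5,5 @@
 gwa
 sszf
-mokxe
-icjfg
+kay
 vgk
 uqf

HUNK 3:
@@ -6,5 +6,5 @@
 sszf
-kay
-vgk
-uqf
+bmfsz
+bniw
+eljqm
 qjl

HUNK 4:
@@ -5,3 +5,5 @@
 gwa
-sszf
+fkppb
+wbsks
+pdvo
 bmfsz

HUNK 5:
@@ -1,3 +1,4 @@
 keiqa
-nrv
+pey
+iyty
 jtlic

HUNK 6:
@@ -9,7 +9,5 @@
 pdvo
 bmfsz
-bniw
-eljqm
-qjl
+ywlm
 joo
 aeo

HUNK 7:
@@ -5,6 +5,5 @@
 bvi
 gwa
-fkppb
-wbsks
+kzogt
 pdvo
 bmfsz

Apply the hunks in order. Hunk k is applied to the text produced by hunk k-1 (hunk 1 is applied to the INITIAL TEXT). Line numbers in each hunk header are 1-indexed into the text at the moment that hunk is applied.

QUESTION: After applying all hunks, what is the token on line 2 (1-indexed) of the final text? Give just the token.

Hunk 1: at line 5 remove [rfmma] add [mokxe,icjfg] -> 14 lines: keiqa nrv jtlic bvi gwa sszf mokxe icjfg vgk uqf qjl joo aeo kpmer
Hunk 2: at line 5 remove [mokxe,icjfg] add [kay] -> 13 lines: keiqa nrv jtlic bvi gwa sszf kay vgk uqf qjl joo aeo kpmer
Hunk 3: at line 6 remove [kay,vgk,uqf] add [bmfsz,bniw,eljqm] -> 13 lines: keiqa nrv jtlic bvi gwa sszf bmfsz bniw eljqm qjl joo aeo kpmer
Hunk 4: at line 5 remove [sszf] add [fkppb,wbsks,pdvo] -> 15 lines: keiqa nrv jtlic bvi gwa fkppb wbsks pdvo bmfsz bniw eljqm qjl joo aeo kpmer
Hunk 5: at line 1 remove [nrv] add [pey,iyty] -> 16 lines: keiqa pey iyty jtlic bvi gwa fkppb wbsks pdvo bmfsz bniw eljqm qjl joo aeo kpmer
Hunk 6: at line 9 remove [bniw,eljqm,qjl] add [ywlm] -> 14 lines: keiqa pey iyty jtlic bvi gwa fkppb wbsks pdvo bmfsz ywlm joo aeo kpmer
Hunk 7: at line 5 remove [fkppb,wbsks] add [kzogt] -> 13 lines: keiqa pey iyty jtlic bvi gwa kzogt pdvo bmfsz ywlm joo aeo kpmer
Final line 2: pey

Answer: pey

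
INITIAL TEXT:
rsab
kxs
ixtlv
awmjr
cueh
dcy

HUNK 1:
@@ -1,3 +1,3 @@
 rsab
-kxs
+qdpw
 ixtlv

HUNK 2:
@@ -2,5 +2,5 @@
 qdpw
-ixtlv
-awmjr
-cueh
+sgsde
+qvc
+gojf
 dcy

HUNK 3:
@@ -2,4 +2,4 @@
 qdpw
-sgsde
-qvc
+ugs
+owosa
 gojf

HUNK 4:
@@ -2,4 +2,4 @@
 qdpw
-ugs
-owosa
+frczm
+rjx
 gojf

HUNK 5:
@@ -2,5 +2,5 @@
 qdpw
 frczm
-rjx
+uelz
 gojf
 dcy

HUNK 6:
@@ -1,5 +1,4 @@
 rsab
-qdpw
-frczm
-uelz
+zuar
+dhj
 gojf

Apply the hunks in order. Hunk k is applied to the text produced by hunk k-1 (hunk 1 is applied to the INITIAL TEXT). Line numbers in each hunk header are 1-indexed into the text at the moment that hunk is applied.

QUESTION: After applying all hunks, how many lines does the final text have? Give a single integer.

Answer: 5

Derivation:
Hunk 1: at line 1 remove [kxs] add [qdpw] -> 6 lines: rsab qdpw ixtlv awmjr cueh dcy
Hunk 2: at line 2 remove [ixtlv,awmjr,cueh] add [sgsde,qvc,gojf] -> 6 lines: rsab qdpw sgsde qvc gojf dcy
Hunk 3: at line 2 remove [sgsde,qvc] add [ugs,owosa] -> 6 lines: rsab qdpw ugs owosa gojf dcy
Hunk 4: at line 2 remove [ugs,owosa] add [frczm,rjx] -> 6 lines: rsab qdpw frczm rjx gojf dcy
Hunk 5: at line 2 remove [rjx] add [uelz] -> 6 lines: rsab qdpw frczm uelz gojf dcy
Hunk 6: at line 1 remove [qdpw,frczm,uelz] add [zuar,dhj] -> 5 lines: rsab zuar dhj gojf dcy
Final line count: 5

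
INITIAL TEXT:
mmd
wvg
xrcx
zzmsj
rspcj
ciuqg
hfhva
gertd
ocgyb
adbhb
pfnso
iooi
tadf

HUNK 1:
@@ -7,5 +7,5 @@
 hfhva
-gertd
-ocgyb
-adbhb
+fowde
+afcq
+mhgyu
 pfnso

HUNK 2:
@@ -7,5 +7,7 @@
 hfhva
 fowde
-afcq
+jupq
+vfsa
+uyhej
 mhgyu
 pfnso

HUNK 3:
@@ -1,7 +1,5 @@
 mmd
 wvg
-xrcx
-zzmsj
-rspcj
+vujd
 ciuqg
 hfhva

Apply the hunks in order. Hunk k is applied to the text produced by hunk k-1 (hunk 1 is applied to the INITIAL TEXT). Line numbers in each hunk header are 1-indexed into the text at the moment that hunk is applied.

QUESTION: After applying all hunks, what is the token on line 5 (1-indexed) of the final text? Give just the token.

Answer: hfhva

Derivation:
Hunk 1: at line 7 remove [gertd,ocgyb,adbhb] add [fowde,afcq,mhgyu] -> 13 lines: mmd wvg xrcx zzmsj rspcj ciuqg hfhva fowde afcq mhgyu pfnso iooi tadf
Hunk 2: at line 7 remove [afcq] add [jupq,vfsa,uyhej] -> 15 lines: mmd wvg xrcx zzmsj rspcj ciuqg hfhva fowde jupq vfsa uyhej mhgyu pfnso iooi tadf
Hunk 3: at line 1 remove [xrcx,zzmsj,rspcj] add [vujd] -> 13 lines: mmd wvg vujd ciuqg hfhva fowde jupq vfsa uyhej mhgyu pfnso iooi tadf
Final line 5: hfhva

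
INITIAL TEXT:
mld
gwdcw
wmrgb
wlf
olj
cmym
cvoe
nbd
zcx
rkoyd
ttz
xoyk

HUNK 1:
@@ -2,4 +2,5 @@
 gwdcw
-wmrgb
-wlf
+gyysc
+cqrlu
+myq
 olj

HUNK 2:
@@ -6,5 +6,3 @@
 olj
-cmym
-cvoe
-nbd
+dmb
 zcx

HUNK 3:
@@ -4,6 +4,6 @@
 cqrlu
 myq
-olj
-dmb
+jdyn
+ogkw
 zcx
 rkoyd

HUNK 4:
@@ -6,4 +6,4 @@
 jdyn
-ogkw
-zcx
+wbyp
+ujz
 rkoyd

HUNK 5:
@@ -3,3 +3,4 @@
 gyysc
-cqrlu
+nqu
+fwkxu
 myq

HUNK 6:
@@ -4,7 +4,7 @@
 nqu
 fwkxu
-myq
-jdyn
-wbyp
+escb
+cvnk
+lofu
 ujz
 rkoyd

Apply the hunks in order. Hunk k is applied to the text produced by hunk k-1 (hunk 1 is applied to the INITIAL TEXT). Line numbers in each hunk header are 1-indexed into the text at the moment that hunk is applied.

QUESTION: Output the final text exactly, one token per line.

Hunk 1: at line 2 remove [wmrgb,wlf] add [gyysc,cqrlu,myq] -> 13 lines: mld gwdcw gyysc cqrlu myq olj cmym cvoe nbd zcx rkoyd ttz xoyk
Hunk 2: at line 6 remove [cmym,cvoe,nbd] add [dmb] -> 11 lines: mld gwdcw gyysc cqrlu myq olj dmb zcx rkoyd ttz xoyk
Hunk 3: at line 4 remove [olj,dmb] add [jdyn,ogkw] -> 11 lines: mld gwdcw gyysc cqrlu myq jdyn ogkw zcx rkoyd ttz xoyk
Hunk 4: at line 6 remove [ogkw,zcx] add [wbyp,ujz] -> 11 lines: mld gwdcw gyysc cqrlu myq jdyn wbyp ujz rkoyd ttz xoyk
Hunk 5: at line 3 remove [cqrlu] add [nqu,fwkxu] -> 12 lines: mld gwdcw gyysc nqu fwkxu myq jdyn wbyp ujz rkoyd ttz xoyk
Hunk 6: at line 4 remove [myq,jdyn,wbyp] add [escb,cvnk,lofu] -> 12 lines: mld gwdcw gyysc nqu fwkxu escb cvnk lofu ujz rkoyd ttz xoyk

Answer: mld
gwdcw
gyysc
nqu
fwkxu
escb
cvnk
lofu
ujz
rkoyd
ttz
xoyk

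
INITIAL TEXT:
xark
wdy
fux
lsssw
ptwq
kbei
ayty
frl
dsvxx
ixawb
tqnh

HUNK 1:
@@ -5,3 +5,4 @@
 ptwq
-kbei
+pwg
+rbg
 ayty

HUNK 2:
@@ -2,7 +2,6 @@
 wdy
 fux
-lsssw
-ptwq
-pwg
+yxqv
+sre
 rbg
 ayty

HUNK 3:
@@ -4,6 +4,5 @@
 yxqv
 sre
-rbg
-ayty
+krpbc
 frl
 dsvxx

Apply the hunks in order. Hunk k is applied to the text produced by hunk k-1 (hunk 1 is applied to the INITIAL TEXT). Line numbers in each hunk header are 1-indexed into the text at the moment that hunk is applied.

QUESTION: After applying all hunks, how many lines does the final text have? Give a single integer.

Hunk 1: at line 5 remove [kbei] add [pwg,rbg] -> 12 lines: xark wdy fux lsssw ptwq pwg rbg ayty frl dsvxx ixawb tqnh
Hunk 2: at line 2 remove [lsssw,ptwq,pwg] add [yxqv,sre] -> 11 lines: xark wdy fux yxqv sre rbg ayty frl dsvxx ixawb tqnh
Hunk 3: at line 4 remove [rbg,ayty] add [krpbc] -> 10 lines: xark wdy fux yxqv sre krpbc frl dsvxx ixawb tqnh
Final line count: 10

Answer: 10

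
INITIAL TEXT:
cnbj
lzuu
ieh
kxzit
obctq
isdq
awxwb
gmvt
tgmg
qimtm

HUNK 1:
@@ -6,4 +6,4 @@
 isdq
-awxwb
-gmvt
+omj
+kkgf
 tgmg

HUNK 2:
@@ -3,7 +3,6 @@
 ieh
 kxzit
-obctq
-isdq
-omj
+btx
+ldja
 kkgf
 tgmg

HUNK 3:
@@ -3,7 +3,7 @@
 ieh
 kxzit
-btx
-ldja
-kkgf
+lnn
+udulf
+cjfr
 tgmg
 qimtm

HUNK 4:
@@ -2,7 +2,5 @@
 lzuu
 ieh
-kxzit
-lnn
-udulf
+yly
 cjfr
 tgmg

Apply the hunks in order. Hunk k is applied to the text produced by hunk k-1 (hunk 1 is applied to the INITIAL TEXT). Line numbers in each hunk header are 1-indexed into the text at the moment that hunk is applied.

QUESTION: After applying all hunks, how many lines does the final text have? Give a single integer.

Answer: 7

Derivation:
Hunk 1: at line 6 remove [awxwb,gmvt] add [omj,kkgf] -> 10 lines: cnbj lzuu ieh kxzit obctq isdq omj kkgf tgmg qimtm
Hunk 2: at line 3 remove [obctq,isdq,omj] add [btx,ldja] -> 9 lines: cnbj lzuu ieh kxzit btx ldja kkgf tgmg qimtm
Hunk 3: at line 3 remove [btx,ldja,kkgf] add [lnn,udulf,cjfr] -> 9 lines: cnbj lzuu ieh kxzit lnn udulf cjfr tgmg qimtm
Hunk 4: at line 2 remove [kxzit,lnn,udulf] add [yly] -> 7 lines: cnbj lzuu ieh yly cjfr tgmg qimtm
Final line count: 7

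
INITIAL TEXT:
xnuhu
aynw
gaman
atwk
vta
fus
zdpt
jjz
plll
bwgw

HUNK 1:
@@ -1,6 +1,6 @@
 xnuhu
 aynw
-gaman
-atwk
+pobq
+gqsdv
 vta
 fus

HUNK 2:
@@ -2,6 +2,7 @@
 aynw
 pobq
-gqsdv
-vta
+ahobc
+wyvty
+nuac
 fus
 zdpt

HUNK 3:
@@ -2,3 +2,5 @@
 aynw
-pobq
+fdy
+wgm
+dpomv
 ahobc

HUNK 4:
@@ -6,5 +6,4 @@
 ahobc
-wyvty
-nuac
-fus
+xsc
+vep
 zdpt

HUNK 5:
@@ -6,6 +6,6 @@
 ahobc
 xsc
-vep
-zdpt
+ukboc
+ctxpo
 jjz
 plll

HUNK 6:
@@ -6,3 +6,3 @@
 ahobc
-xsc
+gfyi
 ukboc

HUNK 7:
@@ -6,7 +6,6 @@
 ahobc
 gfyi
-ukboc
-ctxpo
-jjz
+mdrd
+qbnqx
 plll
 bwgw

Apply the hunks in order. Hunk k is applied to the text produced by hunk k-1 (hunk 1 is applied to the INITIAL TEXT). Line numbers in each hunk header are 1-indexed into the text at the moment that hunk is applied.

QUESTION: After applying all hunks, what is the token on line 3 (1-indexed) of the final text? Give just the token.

Hunk 1: at line 1 remove [gaman,atwk] add [pobq,gqsdv] -> 10 lines: xnuhu aynw pobq gqsdv vta fus zdpt jjz plll bwgw
Hunk 2: at line 2 remove [gqsdv,vta] add [ahobc,wyvty,nuac] -> 11 lines: xnuhu aynw pobq ahobc wyvty nuac fus zdpt jjz plll bwgw
Hunk 3: at line 2 remove [pobq] add [fdy,wgm,dpomv] -> 13 lines: xnuhu aynw fdy wgm dpomv ahobc wyvty nuac fus zdpt jjz plll bwgw
Hunk 4: at line 6 remove [wyvty,nuac,fus] add [xsc,vep] -> 12 lines: xnuhu aynw fdy wgm dpomv ahobc xsc vep zdpt jjz plll bwgw
Hunk 5: at line 6 remove [vep,zdpt] add [ukboc,ctxpo] -> 12 lines: xnuhu aynw fdy wgm dpomv ahobc xsc ukboc ctxpo jjz plll bwgw
Hunk 6: at line 6 remove [xsc] add [gfyi] -> 12 lines: xnuhu aynw fdy wgm dpomv ahobc gfyi ukboc ctxpo jjz plll bwgw
Hunk 7: at line 6 remove [ukboc,ctxpo,jjz] add [mdrd,qbnqx] -> 11 lines: xnuhu aynw fdy wgm dpomv ahobc gfyi mdrd qbnqx plll bwgw
Final line 3: fdy

Answer: fdy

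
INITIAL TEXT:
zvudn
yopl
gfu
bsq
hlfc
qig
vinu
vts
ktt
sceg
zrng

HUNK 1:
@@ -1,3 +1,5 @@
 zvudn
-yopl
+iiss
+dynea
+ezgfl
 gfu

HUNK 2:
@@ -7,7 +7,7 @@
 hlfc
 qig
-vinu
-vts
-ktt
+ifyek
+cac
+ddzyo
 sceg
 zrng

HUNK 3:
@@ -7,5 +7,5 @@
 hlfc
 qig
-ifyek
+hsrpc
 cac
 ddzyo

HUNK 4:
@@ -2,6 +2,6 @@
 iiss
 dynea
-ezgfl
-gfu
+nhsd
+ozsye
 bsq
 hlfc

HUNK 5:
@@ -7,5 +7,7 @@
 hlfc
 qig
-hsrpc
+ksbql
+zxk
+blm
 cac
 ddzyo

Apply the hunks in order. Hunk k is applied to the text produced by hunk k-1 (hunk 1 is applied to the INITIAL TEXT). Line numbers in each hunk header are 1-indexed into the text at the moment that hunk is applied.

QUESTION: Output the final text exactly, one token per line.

Hunk 1: at line 1 remove [yopl] add [iiss,dynea,ezgfl] -> 13 lines: zvudn iiss dynea ezgfl gfu bsq hlfc qig vinu vts ktt sceg zrng
Hunk 2: at line 7 remove [vinu,vts,ktt] add [ifyek,cac,ddzyo] -> 13 lines: zvudn iiss dynea ezgfl gfu bsq hlfc qig ifyek cac ddzyo sceg zrng
Hunk 3: at line 7 remove [ifyek] add [hsrpc] -> 13 lines: zvudn iiss dynea ezgfl gfu bsq hlfc qig hsrpc cac ddzyo sceg zrng
Hunk 4: at line 2 remove [ezgfl,gfu] add [nhsd,ozsye] -> 13 lines: zvudn iiss dynea nhsd ozsye bsq hlfc qig hsrpc cac ddzyo sceg zrng
Hunk 5: at line 7 remove [hsrpc] add [ksbql,zxk,blm] -> 15 lines: zvudn iiss dynea nhsd ozsye bsq hlfc qig ksbql zxk blm cac ddzyo sceg zrng

Answer: zvudn
iiss
dynea
nhsd
ozsye
bsq
hlfc
qig
ksbql
zxk
blm
cac
ddzyo
sceg
zrng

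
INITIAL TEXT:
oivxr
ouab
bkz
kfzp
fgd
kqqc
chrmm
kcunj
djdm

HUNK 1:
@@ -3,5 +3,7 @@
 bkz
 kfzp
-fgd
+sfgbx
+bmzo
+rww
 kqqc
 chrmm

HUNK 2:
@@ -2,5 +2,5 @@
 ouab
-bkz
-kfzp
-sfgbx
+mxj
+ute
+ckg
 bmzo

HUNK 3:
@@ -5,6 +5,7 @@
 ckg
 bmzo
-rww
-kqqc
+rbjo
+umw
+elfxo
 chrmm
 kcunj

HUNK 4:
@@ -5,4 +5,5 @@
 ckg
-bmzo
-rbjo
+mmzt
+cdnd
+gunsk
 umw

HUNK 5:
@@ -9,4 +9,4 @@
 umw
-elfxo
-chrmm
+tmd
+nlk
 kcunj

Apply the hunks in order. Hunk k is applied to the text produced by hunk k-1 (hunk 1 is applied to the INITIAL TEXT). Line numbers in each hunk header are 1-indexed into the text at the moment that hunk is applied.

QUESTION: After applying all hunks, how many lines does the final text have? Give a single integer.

Hunk 1: at line 3 remove [fgd] add [sfgbx,bmzo,rww] -> 11 lines: oivxr ouab bkz kfzp sfgbx bmzo rww kqqc chrmm kcunj djdm
Hunk 2: at line 2 remove [bkz,kfzp,sfgbx] add [mxj,ute,ckg] -> 11 lines: oivxr ouab mxj ute ckg bmzo rww kqqc chrmm kcunj djdm
Hunk 3: at line 5 remove [rww,kqqc] add [rbjo,umw,elfxo] -> 12 lines: oivxr ouab mxj ute ckg bmzo rbjo umw elfxo chrmm kcunj djdm
Hunk 4: at line 5 remove [bmzo,rbjo] add [mmzt,cdnd,gunsk] -> 13 lines: oivxr ouab mxj ute ckg mmzt cdnd gunsk umw elfxo chrmm kcunj djdm
Hunk 5: at line 9 remove [elfxo,chrmm] add [tmd,nlk] -> 13 lines: oivxr ouab mxj ute ckg mmzt cdnd gunsk umw tmd nlk kcunj djdm
Final line count: 13

Answer: 13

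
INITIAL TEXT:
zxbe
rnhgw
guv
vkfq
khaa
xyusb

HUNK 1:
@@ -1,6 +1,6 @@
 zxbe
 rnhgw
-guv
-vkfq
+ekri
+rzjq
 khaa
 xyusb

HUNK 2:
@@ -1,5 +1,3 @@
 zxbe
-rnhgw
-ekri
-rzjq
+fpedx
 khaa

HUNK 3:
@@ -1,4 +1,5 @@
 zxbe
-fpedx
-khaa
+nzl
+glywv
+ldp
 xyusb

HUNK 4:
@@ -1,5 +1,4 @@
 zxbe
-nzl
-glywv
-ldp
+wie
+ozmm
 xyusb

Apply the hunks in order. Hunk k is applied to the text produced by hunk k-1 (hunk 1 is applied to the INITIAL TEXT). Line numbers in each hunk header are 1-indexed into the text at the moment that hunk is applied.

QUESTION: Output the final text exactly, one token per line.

Hunk 1: at line 1 remove [guv,vkfq] add [ekri,rzjq] -> 6 lines: zxbe rnhgw ekri rzjq khaa xyusb
Hunk 2: at line 1 remove [rnhgw,ekri,rzjq] add [fpedx] -> 4 lines: zxbe fpedx khaa xyusb
Hunk 3: at line 1 remove [fpedx,khaa] add [nzl,glywv,ldp] -> 5 lines: zxbe nzl glywv ldp xyusb
Hunk 4: at line 1 remove [nzl,glywv,ldp] add [wie,ozmm] -> 4 lines: zxbe wie ozmm xyusb

Answer: zxbe
wie
ozmm
xyusb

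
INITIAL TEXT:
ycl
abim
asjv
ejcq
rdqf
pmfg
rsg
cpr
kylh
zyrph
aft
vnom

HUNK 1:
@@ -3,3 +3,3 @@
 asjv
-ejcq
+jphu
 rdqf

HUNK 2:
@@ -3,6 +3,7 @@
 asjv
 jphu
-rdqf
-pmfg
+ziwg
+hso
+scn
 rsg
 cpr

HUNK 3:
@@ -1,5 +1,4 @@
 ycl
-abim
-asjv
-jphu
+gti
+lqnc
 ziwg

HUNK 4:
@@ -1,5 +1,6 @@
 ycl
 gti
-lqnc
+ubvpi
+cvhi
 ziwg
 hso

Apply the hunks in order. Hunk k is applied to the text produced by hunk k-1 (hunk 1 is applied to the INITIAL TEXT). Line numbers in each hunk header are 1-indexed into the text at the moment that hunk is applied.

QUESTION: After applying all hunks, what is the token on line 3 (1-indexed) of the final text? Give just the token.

Hunk 1: at line 3 remove [ejcq] add [jphu] -> 12 lines: ycl abim asjv jphu rdqf pmfg rsg cpr kylh zyrph aft vnom
Hunk 2: at line 3 remove [rdqf,pmfg] add [ziwg,hso,scn] -> 13 lines: ycl abim asjv jphu ziwg hso scn rsg cpr kylh zyrph aft vnom
Hunk 3: at line 1 remove [abim,asjv,jphu] add [gti,lqnc] -> 12 lines: ycl gti lqnc ziwg hso scn rsg cpr kylh zyrph aft vnom
Hunk 4: at line 1 remove [lqnc] add [ubvpi,cvhi] -> 13 lines: ycl gti ubvpi cvhi ziwg hso scn rsg cpr kylh zyrph aft vnom
Final line 3: ubvpi

Answer: ubvpi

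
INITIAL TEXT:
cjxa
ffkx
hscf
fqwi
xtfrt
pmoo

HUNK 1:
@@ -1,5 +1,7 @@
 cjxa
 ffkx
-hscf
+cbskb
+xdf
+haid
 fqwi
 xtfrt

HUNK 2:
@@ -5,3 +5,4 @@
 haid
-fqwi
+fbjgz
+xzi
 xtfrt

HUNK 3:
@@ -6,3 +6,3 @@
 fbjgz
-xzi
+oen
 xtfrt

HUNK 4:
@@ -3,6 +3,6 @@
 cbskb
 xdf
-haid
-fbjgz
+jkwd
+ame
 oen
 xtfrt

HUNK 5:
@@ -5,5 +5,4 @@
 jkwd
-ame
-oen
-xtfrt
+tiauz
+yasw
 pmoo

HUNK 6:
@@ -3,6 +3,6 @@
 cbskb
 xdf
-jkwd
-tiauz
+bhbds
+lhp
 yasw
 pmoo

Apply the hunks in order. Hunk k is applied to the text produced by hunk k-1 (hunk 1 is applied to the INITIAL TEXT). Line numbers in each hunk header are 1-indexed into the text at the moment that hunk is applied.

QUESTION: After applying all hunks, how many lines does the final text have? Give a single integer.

Hunk 1: at line 1 remove [hscf] add [cbskb,xdf,haid] -> 8 lines: cjxa ffkx cbskb xdf haid fqwi xtfrt pmoo
Hunk 2: at line 5 remove [fqwi] add [fbjgz,xzi] -> 9 lines: cjxa ffkx cbskb xdf haid fbjgz xzi xtfrt pmoo
Hunk 3: at line 6 remove [xzi] add [oen] -> 9 lines: cjxa ffkx cbskb xdf haid fbjgz oen xtfrt pmoo
Hunk 4: at line 3 remove [haid,fbjgz] add [jkwd,ame] -> 9 lines: cjxa ffkx cbskb xdf jkwd ame oen xtfrt pmoo
Hunk 5: at line 5 remove [ame,oen,xtfrt] add [tiauz,yasw] -> 8 lines: cjxa ffkx cbskb xdf jkwd tiauz yasw pmoo
Hunk 6: at line 3 remove [jkwd,tiauz] add [bhbds,lhp] -> 8 lines: cjxa ffkx cbskb xdf bhbds lhp yasw pmoo
Final line count: 8

Answer: 8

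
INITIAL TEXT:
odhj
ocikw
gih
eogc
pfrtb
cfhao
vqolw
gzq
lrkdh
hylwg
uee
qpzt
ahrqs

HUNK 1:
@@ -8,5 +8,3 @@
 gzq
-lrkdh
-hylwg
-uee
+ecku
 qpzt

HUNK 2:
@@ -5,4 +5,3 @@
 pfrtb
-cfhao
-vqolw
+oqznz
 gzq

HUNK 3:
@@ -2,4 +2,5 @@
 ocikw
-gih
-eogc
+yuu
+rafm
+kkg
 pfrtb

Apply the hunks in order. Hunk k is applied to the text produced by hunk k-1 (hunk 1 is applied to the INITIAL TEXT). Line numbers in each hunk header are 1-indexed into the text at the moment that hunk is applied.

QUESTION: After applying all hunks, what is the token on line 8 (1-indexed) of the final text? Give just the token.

Answer: gzq

Derivation:
Hunk 1: at line 8 remove [lrkdh,hylwg,uee] add [ecku] -> 11 lines: odhj ocikw gih eogc pfrtb cfhao vqolw gzq ecku qpzt ahrqs
Hunk 2: at line 5 remove [cfhao,vqolw] add [oqznz] -> 10 lines: odhj ocikw gih eogc pfrtb oqznz gzq ecku qpzt ahrqs
Hunk 3: at line 2 remove [gih,eogc] add [yuu,rafm,kkg] -> 11 lines: odhj ocikw yuu rafm kkg pfrtb oqznz gzq ecku qpzt ahrqs
Final line 8: gzq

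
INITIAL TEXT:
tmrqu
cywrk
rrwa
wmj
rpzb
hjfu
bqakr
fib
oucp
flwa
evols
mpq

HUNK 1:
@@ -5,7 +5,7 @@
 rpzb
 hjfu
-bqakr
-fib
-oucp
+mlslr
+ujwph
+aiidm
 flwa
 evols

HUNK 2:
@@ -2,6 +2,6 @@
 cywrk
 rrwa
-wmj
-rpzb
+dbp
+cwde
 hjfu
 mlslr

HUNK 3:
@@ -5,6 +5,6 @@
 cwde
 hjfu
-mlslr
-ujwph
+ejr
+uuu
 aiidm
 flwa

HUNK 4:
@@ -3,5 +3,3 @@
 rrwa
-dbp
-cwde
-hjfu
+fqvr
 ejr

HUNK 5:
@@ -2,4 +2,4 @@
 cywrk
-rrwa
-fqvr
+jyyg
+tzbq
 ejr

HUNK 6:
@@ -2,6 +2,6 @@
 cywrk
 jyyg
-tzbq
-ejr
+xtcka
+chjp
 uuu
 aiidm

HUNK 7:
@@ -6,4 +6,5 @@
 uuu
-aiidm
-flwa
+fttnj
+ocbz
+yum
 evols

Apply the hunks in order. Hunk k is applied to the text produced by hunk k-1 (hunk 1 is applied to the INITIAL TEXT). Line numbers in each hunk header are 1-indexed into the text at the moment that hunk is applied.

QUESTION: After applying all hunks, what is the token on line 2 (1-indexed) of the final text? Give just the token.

Answer: cywrk

Derivation:
Hunk 1: at line 5 remove [bqakr,fib,oucp] add [mlslr,ujwph,aiidm] -> 12 lines: tmrqu cywrk rrwa wmj rpzb hjfu mlslr ujwph aiidm flwa evols mpq
Hunk 2: at line 2 remove [wmj,rpzb] add [dbp,cwde] -> 12 lines: tmrqu cywrk rrwa dbp cwde hjfu mlslr ujwph aiidm flwa evols mpq
Hunk 3: at line 5 remove [mlslr,ujwph] add [ejr,uuu] -> 12 lines: tmrqu cywrk rrwa dbp cwde hjfu ejr uuu aiidm flwa evols mpq
Hunk 4: at line 3 remove [dbp,cwde,hjfu] add [fqvr] -> 10 lines: tmrqu cywrk rrwa fqvr ejr uuu aiidm flwa evols mpq
Hunk 5: at line 2 remove [rrwa,fqvr] add [jyyg,tzbq] -> 10 lines: tmrqu cywrk jyyg tzbq ejr uuu aiidm flwa evols mpq
Hunk 6: at line 2 remove [tzbq,ejr] add [xtcka,chjp] -> 10 lines: tmrqu cywrk jyyg xtcka chjp uuu aiidm flwa evols mpq
Hunk 7: at line 6 remove [aiidm,flwa] add [fttnj,ocbz,yum] -> 11 lines: tmrqu cywrk jyyg xtcka chjp uuu fttnj ocbz yum evols mpq
Final line 2: cywrk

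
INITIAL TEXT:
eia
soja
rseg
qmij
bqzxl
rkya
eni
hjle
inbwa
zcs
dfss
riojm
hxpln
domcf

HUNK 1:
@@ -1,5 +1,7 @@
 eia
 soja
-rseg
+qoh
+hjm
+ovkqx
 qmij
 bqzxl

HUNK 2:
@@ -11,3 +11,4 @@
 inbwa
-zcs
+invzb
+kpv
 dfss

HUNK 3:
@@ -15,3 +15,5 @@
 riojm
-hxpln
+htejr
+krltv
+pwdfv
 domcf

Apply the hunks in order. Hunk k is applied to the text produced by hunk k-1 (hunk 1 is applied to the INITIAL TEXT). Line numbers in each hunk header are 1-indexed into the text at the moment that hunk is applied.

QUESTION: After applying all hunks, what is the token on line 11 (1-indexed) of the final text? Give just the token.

Hunk 1: at line 1 remove [rseg] add [qoh,hjm,ovkqx] -> 16 lines: eia soja qoh hjm ovkqx qmij bqzxl rkya eni hjle inbwa zcs dfss riojm hxpln domcf
Hunk 2: at line 11 remove [zcs] add [invzb,kpv] -> 17 lines: eia soja qoh hjm ovkqx qmij bqzxl rkya eni hjle inbwa invzb kpv dfss riojm hxpln domcf
Hunk 3: at line 15 remove [hxpln] add [htejr,krltv,pwdfv] -> 19 lines: eia soja qoh hjm ovkqx qmij bqzxl rkya eni hjle inbwa invzb kpv dfss riojm htejr krltv pwdfv domcf
Final line 11: inbwa

Answer: inbwa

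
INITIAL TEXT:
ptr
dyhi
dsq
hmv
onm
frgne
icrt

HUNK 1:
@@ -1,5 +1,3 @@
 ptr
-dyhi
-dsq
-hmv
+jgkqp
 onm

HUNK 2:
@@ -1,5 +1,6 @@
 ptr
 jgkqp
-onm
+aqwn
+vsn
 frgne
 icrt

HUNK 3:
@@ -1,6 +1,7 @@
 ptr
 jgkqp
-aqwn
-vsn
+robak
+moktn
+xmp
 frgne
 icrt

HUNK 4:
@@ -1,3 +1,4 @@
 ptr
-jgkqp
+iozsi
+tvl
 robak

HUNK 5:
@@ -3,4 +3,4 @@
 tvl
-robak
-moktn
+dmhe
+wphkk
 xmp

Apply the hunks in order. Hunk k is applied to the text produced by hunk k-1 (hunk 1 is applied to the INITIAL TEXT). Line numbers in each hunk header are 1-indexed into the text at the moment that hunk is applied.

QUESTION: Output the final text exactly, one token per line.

Hunk 1: at line 1 remove [dyhi,dsq,hmv] add [jgkqp] -> 5 lines: ptr jgkqp onm frgne icrt
Hunk 2: at line 1 remove [onm] add [aqwn,vsn] -> 6 lines: ptr jgkqp aqwn vsn frgne icrt
Hunk 3: at line 1 remove [aqwn,vsn] add [robak,moktn,xmp] -> 7 lines: ptr jgkqp robak moktn xmp frgne icrt
Hunk 4: at line 1 remove [jgkqp] add [iozsi,tvl] -> 8 lines: ptr iozsi tvl robak moktn xmp frgne icrt
Hunk 5: at line 3 remove [robak,moktn] add [dmhe,wphkk] -> 8 lines: ptr iozsi tvl dmhe wphkk xmp frgne icrt

Answer: ptr
iozsi
tvl
dmhe
wphkk
xmp
frgne
icrt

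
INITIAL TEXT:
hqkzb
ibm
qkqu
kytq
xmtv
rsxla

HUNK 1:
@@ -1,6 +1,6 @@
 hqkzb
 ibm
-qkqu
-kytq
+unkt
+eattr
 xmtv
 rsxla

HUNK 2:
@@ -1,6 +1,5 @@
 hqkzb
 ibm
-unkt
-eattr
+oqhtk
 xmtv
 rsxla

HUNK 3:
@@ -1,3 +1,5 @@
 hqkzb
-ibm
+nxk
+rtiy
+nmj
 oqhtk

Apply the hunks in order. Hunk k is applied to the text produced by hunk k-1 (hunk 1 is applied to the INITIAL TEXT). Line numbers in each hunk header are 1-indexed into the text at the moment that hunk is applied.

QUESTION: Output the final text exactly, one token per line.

Answer: hqkzb
nxk
rtiy
nmj
oqhtk
xmtv
rsxla

Derivation:
Hunk 1: at line 1 remove [qkqu,kytq] add [unkt,eattr] -> 6 lines: hqkzb ibm unkt eattr xmtv rsxla
Hunk 2: at line 1 remove [unkt,eattr] add [oqhtk] -> 5 lines: hqkzb ibm oqhtk xmtv rsxla
Hunk 3: at line 1 remove [ibm] add [nxk,rtiy,nmj] -> 7 lines: hqkzb nxk rtiy nmj oqhtk xmtv rsxla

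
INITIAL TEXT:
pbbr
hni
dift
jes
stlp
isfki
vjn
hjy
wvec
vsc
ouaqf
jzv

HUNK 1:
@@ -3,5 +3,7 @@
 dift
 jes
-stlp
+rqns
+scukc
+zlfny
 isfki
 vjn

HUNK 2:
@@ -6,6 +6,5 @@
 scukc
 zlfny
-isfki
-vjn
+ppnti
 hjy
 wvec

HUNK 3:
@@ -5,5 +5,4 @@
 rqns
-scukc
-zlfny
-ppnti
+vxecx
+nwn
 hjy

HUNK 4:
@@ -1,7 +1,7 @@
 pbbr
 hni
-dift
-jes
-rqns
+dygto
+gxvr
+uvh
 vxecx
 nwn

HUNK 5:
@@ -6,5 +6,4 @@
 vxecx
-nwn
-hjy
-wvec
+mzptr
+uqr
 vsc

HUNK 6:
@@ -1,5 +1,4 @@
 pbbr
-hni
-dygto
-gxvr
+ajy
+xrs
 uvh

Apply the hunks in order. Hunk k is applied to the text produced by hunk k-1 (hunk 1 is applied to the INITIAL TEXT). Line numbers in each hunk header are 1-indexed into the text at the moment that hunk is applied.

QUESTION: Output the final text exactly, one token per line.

Hunk 1: at line 3 remove [stlp] add [rqns,scukc,zlfny] -> 14 lines: pbbr hni dift jes rqns scukc zlfny isfki vjn hjy wvec vsc ouaqf jzv
Hunk 2: at line 6 remove [isfki,vjn] add [ppnti] -> 13 lines: pbbr hni dift jes rqns scukc zlfny ppnti hjy wvec vsc ouaqf jzv
Hunk 3: at line 5 remove [scukc,zlfny,ppnti] add [vxecx,nwn] -> 12 lines: pbbr hni dift jes rqns vxecx nwn hjy wvec vsc ouaqf jzv
Hunk 4: at line 1 remove [dift,jes,rqns] add [dygto,gxvr,uvh] -> 12 lines: pbbr hni dygto gxvr uvh vxecx nwn hjy wvec vsc ouaqf jzv
Hunk 5: at line 6 remove [nwn,hjy,wvec] add [mzptr,uqr] -> 11 lines: pbbr hni dygto gxvr uvh vxecx mzptr uqr vsc ouaqf jzv
Hunk 6: at line 1 remove [hni,dygto,gxvr] add [ajy,xrs] -> 10 lines: pbbr ajy xrs uvh vxecx mzptr uqr vsc ouaqf jzv

Answer: pbbr
ajy
xrs
uvh
vxecx
mzptr
uqr
vsc
ouaqf
jzv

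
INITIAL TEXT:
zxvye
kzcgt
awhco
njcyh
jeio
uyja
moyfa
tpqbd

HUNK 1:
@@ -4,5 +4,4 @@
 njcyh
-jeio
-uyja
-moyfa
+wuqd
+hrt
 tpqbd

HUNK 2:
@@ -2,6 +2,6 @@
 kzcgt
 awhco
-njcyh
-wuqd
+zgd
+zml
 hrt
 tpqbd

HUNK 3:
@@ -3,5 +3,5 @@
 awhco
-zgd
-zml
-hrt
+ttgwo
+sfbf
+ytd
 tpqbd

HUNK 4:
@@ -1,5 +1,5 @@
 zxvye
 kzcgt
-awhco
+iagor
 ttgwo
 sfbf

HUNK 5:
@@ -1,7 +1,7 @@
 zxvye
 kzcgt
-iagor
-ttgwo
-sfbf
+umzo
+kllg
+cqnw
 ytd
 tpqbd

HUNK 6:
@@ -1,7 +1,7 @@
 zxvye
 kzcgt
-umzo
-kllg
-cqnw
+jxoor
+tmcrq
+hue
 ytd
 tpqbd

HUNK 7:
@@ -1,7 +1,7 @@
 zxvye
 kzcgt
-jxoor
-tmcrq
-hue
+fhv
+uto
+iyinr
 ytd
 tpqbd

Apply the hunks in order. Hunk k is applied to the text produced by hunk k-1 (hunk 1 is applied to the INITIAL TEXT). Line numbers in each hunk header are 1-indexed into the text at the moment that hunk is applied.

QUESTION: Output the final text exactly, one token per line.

Hunk 1: at line 4 remove [jeio,uyja,moyfa] add [wuqd,hrt] -> 7 lines: zxvye kzcgt awhco njcyh wuqd hrt tpqbd
Hunk 2: at line 2 remove [njcyh,wuqd] add [zgd,zml] -> 7 lines: zxvye kzcgt awhco zgd zml hrt tpqbd
Hunk 3: at line 3 remove [zgd,zml,hrt] add [ttgwo,sfbf,ytd] -> 7 lines: zxvye kzcgt awhco ttgwo sfbf ytd tpqbd
Hunk 4: at line 1 remove [awhco] add [iagor] -> 7 lines: zxvye kzcgt iagor ttgwo sfbf ytd tpqbd
Hunk 5: at line 1 remove [iagor,ttgwo,sfbf] add [umzo,kllg,cqnw] -> 7 lines: zxvye kzcgt umzo kllg cqnw ytd tpqbd
Hunk 6: at line 1 remove [umzo,kllg,cqnw] add [jxoor,tmcrq,hue] -> 7 lines: zxvye kzcgt jxoor tmcrq hue ytd tpqbd
Hunk 7: at line 1 remove [jxoor,tmcrq,hue] add [fhv,uto,iyinr] -> 7 lines: zxvye kzcgt fhv uto iyinr ytd tpqbd

Answer: zxvye
kzcgt
fhv
uto
iyinr
ytd
tpqbd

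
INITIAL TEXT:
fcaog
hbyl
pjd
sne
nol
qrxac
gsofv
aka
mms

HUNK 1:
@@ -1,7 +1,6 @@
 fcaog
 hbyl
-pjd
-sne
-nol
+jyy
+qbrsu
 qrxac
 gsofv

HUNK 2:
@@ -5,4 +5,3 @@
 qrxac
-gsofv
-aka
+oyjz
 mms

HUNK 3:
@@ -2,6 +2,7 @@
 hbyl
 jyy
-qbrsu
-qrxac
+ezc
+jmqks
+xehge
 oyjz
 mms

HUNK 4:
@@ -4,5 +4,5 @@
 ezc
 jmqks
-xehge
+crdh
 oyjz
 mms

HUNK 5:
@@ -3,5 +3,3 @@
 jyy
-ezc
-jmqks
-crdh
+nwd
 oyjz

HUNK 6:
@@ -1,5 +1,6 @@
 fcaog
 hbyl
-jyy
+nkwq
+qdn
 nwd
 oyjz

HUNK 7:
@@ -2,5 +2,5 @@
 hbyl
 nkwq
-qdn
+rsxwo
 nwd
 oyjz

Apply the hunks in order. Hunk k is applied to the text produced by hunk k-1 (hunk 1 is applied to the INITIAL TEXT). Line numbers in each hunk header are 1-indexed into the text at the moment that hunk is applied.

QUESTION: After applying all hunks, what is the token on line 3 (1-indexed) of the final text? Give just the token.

Answer: nkwq

Derivation:
Hunk 1: at line 1 remove [pjd,sne,nol] add [jyy,qbrsu] -> 8 lines: fcaog hbyl jyy qbrsu qrxac gsofv aka mms
Hunk 2: at line 5 remove [gsofv,aka] add [oyjz] -> 7 lines: fcaog hbyl jyy qbrsu qrxac oyjz mms
Hunk 3: at line 2 remove [qbrsu,qrxac] add [ezc,jmqks,xehge] -> 8 lines: fcaog hbyl jyy ezc jmqks xehge oyjz mms
Hunk 4: at line 4 remove [xehge] add [crdh] -> 8 lines: fcaog hbyl jyy ezc jmqks crdh oyjz mms
Hunk 5: at line 3 remove [ezc,jmqks,crdh] add [nwd] -> 6 lines: fcaog hbyl jyy nwd oyjz mms
Hunk 6: at line 1 remove [jyy] add [nkwq,qdn] -> 7 lines: fcaog hbyl nkwq qdn nwd oyjz mms
Hunk 7: at line 2 remove [qdn] add [rsxwo] -> 7 lines: fcaog hbyl nkwq rsxwo nwd oyjz mms
Final line 3: nkwq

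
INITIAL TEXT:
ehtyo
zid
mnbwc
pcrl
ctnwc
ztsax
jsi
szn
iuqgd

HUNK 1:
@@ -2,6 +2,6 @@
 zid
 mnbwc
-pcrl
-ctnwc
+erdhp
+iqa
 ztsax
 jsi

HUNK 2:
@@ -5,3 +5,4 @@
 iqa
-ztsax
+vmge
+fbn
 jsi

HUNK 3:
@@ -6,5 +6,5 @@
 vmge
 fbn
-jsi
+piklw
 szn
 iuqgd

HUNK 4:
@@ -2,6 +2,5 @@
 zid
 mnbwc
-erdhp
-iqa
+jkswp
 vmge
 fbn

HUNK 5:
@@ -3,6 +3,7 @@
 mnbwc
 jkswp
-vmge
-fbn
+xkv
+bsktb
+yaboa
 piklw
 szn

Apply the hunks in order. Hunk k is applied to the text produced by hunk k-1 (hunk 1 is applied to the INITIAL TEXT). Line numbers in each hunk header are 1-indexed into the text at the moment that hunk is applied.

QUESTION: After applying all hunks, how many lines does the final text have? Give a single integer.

Hunk 1: at line 2 remove [pcrl,ctnwc] add [erdhp,iqa] -> 9 lines: ehtyo zid mnbwc erdhp iqa ztsax jsi szn iuqgd
Hunk 2: at line 5 remove [ztsax] add [vmge,fbn] -> 10 lines: ehtyo zid mnbwc erdhp iqa vmge fbn jsi szn iuqgd
Hunk 3: at line 6 remove [jsi] add [piklw] -> 10 lines: ehtyo zid mnbwc erdhp iqa vmge fbn piklw szn iuqgd
Hunk 4: at line 2 remove [erdhp,iqa] add [jkswp] -> 9 lines: ehtyo zid mnbwc jkswp vmge fbn piklw szn iuqgd
Hunk 5: at line 3 remove [vmge,fbn] add [xkv,bsktb,yaboa] -> 10 lines: ehtyo zid mnbwc jkswp xkv bsktb yaboa piklw szn iuqgd
Final line count: 10

Answer: 10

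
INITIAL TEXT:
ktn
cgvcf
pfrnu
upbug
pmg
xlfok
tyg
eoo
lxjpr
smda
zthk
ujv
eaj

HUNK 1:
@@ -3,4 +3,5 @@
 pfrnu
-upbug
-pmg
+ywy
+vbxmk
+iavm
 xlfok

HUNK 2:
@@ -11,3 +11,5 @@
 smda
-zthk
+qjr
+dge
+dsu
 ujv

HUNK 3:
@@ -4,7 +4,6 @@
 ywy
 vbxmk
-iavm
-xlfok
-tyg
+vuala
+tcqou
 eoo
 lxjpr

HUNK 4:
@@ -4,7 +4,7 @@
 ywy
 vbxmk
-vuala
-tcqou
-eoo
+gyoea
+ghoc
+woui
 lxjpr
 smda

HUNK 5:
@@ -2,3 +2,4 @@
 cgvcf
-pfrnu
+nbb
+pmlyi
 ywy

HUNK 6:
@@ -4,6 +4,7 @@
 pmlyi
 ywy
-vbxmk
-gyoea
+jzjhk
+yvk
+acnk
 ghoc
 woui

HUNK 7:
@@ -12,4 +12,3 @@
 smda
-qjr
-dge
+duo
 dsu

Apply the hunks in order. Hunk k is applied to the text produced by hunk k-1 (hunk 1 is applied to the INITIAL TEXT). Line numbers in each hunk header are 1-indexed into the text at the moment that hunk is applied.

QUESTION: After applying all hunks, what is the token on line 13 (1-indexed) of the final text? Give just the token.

Hunk 1: at line 3 remove [upbug,pmg] add [ywy,vbxmk,iavm] -> 14 lines: ktn cgvcf pfrnu ywy vbxmk iavm xlfok tyg eoo lxjpr smda zthk ujv eaj
Hunk 2: at line 11 remove [zthk] add [qjr,dge,dsu] -> 16 lines: ktn cgvcf pfrnu ywy vbxmk iavm xlfok tyg eoo lxjpr smda qjr dge dsu ujv eaj
Hunk 3: at line 4 remove [iavm,xlfok,tyg] add [vuala,tcqou] -> 15 lines: ktn cgvcf pfrnu ywy vbxmk vuala tcqou eoo lxjpr smda qjr dge dsu ujv eaj
Hunk 4: at line 4 remove [vuala,tcqou,eoo] add [gyoea,ghoc,woui] -> 15 lines: ktn cgvcf pfrnu ywy vbxmk gyoea ghoc woui lxjpr smda qjr dge dsu ujv eaj
Hunk 5: at line 2 remove [pfrnu] add [nbb,pmlyi] -> 16 lines: ktn cgvcf nbb pmlyi ywy vbxmk gyoea ghoc woui lxjpr smda qjr dge dsu ujv eaj
Hunk 6: at line 4 remove [vbxmk,gyoea] add [jzjhk,yvk,acnk] -> 17 lines: ktn cgvcf nbb pmlyi ywy jzjhk yvk acnk ghoc woui lxjpr smda qjr dge dsu ujv eaj
Hunk 7: at line 12 remove [qjr,dge] add [duo] -> 16 lines: ktn cgvcf nbb pmlyi ywy jzjhk yvk acnk ghoc woui lxjpr smda duo dsu ujv eaj
Final line 13: duo

Answer: duo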